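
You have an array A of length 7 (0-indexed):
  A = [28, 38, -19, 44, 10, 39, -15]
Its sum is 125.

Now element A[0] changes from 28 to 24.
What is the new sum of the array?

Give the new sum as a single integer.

Answer: 121

Derivation:
Old value at index 0: 28
New value at index 0: 24
Delta = 24 - 28 = -4
New sum = old_sum + delta = 125 + (-4) = 121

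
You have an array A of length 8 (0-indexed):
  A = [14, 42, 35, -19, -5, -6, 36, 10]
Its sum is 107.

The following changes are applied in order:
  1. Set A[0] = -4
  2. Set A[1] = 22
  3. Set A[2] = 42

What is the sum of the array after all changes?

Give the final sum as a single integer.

Answer: 76

Derivation:
Initial sum: 107
Change 1: A[0] 14 -> -4, delta = -18, sum = 89
Change 2: A[1] 42 -> 22, delta = -20, sum = 69
Change 3: A[2] 35 -> 42, delta = 7, sum = 76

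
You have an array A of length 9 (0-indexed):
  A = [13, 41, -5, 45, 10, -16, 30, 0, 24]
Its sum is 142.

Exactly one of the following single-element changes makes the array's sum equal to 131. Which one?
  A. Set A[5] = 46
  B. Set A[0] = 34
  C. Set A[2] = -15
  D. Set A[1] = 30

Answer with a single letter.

Option A: A[5] -16->46, delta=62, new_sum=142+(62)=204
Option B: A[0] 13->34, delta=21, new_sum=142+(21)=163
Option C: A[2] -5->-15, delta=-10, new_sum=142+(-10)=132
Option D: A[1] 41->30, delta=-11, new_sum=142+(-11)=131 <-- matches target

Answer: D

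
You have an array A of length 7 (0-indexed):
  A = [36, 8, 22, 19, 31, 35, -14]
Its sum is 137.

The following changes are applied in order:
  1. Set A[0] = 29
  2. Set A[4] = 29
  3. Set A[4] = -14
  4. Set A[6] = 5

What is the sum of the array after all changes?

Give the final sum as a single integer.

Initial sum: 137
Change 1: A[0] 36 -> 29, delta = -7, sum = 130
Change 2: A[4] 31 -> 29, delta = -2, sum = 128
Change 3: A[4] 29 -> -14, delta = -43, sum = 85
Change 4: A[6] -14 -> 5, delta = 19, sum = 104

Answer: 104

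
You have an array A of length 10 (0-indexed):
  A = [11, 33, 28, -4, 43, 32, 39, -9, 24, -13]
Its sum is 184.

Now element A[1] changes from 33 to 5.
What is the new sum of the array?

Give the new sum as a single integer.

Answer: 156

Derivation:
Old value at index 1: 33
New value at index 1: 5
Delta = 5 - 33 = -28
New sum = old_sum + delta = 184 + (-28) = 156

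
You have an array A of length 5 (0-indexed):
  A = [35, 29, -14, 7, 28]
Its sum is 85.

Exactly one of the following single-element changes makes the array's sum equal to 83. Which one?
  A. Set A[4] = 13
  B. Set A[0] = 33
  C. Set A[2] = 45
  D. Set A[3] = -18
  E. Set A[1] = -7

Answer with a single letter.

Option A: A[4] 28->13, delta=-15, new_sum=85+(-15)=70
Option B: A[0] 35->33, delta=-2, new_sum=85+(-2)=83 <-- matches target
Option C: A[2] -14->45, delta=59, new_sum=85+(59)=144
Option D: A[3] 7->-18, delta=-25, new_sum=85+(-25)=60
Option E: A[1] 29->-7, delta=-36, new_sum=85+(-36)=49

Answer: B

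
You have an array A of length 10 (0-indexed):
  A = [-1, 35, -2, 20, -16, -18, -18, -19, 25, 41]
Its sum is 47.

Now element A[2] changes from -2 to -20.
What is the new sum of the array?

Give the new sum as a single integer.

Old value at index 2: -2
New value at index 2: -20
Delta = -20 - -2 = -18
New sum = old_sum + delta = 47 + (-18) = 29

Answer: 29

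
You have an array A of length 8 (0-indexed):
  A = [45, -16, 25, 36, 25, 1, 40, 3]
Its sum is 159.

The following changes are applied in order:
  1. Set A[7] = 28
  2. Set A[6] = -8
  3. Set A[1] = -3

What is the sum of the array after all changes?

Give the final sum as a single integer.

Initial sum: 159
Change 1: A[7] 3 -> 28, delta = 25, sum = 184
Change 2: A[6] 40 -> -8, delta = -48, sum = 136
Change 3: A[1] -16 -> -3, delta = 13, sum = 149

Answer: 149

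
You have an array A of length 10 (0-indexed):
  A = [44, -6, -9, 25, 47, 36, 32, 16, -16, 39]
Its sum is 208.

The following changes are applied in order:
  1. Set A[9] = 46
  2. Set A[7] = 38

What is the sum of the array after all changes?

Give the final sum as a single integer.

Answer: 237

Derivation:
Initial sum: 208
Change 1: A[9] 39 -> 46, delta = 7, sum = 215
Change 2: A[7] 16 -> 38, delta = 22, sum = 237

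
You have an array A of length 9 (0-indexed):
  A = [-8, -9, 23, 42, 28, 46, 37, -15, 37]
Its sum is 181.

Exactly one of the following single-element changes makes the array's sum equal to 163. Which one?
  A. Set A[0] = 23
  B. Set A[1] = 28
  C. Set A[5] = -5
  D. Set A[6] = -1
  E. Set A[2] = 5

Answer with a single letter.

Option A: A[0] -8->23, delta=31, new_sum=181+(31)=212
Option B: A[1] -9->28, delta=37, new_sum=181+(37)=218
Option C: A[5] 46->-5, delta=-51, new_sum=181+(-51)=130
Option D: A[6] 37->-1, delta=-38, new_sum=181+(-38)=143
Option E: A[2] 23->5, delta=-18, new_sum=181+(-18)=163 <-- matches target

Answer: E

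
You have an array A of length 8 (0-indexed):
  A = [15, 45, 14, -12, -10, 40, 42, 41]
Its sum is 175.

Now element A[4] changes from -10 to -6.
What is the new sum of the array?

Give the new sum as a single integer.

Answer: 179

Derivation:
Old value at index 4: -10
New value at index 4: -6
Delta = -6 - -10 = 4
New sum = old_sum + delta = 175 + (4) = 179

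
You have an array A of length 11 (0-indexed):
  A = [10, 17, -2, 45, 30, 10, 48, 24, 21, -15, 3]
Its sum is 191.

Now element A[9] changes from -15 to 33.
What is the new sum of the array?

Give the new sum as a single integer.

Old value at index 9: -15
New value at index 9: 33
Delta = 33 - -15 = 48
New sum = old_sum + delta = 191 + (48) = 239

Answer: 239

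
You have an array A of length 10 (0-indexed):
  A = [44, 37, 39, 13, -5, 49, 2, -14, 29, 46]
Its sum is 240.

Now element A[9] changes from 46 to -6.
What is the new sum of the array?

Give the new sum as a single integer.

Old value at index 9: 46
New value at index 9: -6
Delta = -6 - 46 = -52
New sum = old_sum + delta = 240 + (-52) = 188

Answer: 188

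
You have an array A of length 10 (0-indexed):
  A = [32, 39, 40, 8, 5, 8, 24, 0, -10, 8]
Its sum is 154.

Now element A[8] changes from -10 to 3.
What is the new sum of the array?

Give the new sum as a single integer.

Old value at index 8: -10
New value at index 8: 3
Delta = 3 - -10 = 13
New sum = old_sum + delta = 154 + (13) = 167

Answer: 167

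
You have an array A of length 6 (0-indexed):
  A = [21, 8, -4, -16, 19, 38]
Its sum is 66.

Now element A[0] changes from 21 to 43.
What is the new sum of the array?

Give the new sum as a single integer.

Answer: 88

Derivation:
Old value at index 0: 21
New value at index 0: 43
Delta = 43 - 21 = 22
New sum = old_sum + delta = 66 + (22) = 88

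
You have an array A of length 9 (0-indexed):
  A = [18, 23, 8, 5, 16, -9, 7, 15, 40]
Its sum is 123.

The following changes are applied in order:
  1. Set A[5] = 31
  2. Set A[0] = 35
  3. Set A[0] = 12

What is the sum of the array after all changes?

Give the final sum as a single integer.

Initial sum: 123
Change 1: A[5] -9 -> 31, delta = 40, sum = 163
Change 2: A[0] 18 -> 35, delta = 17, sum = 180
Change 3: A[0] 35 -> 12, delta = -23, sum = 157

Answer: 157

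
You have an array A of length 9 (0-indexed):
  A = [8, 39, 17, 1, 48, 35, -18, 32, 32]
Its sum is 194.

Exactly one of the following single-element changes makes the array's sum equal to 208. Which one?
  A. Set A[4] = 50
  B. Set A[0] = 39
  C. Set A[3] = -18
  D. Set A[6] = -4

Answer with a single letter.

Answer: D

Derivation:
Option A: A[4] 48->50, delta=2, new_sum=194+(2)=196
Option B: A[0] 8->39, delta=31, new_sum=194+(31)=225
Option C: A[3] 1->-18, delta=-19, new_sum=194+(-19)=175
Option D: A[6] -18->-4, delta=14, new_sum=194+(14)=208 <-- matches target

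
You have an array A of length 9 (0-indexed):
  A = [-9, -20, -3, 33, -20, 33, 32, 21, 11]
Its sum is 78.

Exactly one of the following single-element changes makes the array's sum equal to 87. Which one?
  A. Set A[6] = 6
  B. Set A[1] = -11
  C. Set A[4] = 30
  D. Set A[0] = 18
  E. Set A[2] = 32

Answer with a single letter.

Answer: B

Derivation:
Option A: A[6] 32->6, delta=-26, new_sum=78+(-26)=52
Option B: A[1] -20->-11, delta=9, new_sum=78+(9)=87 <-- matches target
Option C: A[4] -20->30, delta=50, new_sum=78+(50)=128
Option D: A[0] -9->18, delta=27, new_sum=78+(27)=105
Option E: A[2] -3->32, delta=35, new_sum=78+(35)=113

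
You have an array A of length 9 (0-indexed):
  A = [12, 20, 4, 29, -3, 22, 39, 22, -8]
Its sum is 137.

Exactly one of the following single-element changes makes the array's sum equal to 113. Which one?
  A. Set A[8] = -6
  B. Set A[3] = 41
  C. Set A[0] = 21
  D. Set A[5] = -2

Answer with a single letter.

Option A: A[8] -8->-6, delta=2, new_sum=137+(2)=139
Option B: A[3] 29->41, delta=12, new_sum=137+(12)=149
Option C: A[0] 12->21, delta=9, new_sum=137+(9)=146
Option D: A[5] 22->-2, delta=-24, new_sum=137+(-24)=113 <-- matches target

Answer: D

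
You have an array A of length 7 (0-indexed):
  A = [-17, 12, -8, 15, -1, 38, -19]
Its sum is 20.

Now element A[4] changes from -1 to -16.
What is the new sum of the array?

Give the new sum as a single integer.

Answer: 5

Derivation:
Old value at index 4: -1
New value at index 4: -16
Delta = -16 - -1 = -15
New sum = old_sum + delta = 20 + (-15) = 5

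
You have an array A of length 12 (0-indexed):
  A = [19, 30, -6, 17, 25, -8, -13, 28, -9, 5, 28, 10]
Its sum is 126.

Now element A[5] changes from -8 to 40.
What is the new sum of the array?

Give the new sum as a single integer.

Old value at index 5: -8
New value at index 5: 40
Delta = 40 - -8 = 48
New sum = old_sum + delta = 126 + (48) = 174

Answer: 174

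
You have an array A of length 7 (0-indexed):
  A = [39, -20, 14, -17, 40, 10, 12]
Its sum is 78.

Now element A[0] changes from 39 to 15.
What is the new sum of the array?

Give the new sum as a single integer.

Answer: 54

Derivation:
Old value at index 0: 39
New value at index 0: 15
Delta = 15 - 39 = -24
New sum = old_sum + delta = 78 + (-24) = 54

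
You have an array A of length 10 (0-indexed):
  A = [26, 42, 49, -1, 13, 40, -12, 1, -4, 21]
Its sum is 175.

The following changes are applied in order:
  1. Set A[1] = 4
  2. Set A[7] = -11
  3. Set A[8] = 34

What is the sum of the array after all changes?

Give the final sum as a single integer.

Answer: 163

Derivation:
Initial sum: 175
Change 1: A[1] 42 -> 4, delta = -38, sum = 137
Change 2: A[7] 1 -> -11, delta = -12, sum = 125
Change 3: A[8] -4 -> 34, delta = 38, sum = 163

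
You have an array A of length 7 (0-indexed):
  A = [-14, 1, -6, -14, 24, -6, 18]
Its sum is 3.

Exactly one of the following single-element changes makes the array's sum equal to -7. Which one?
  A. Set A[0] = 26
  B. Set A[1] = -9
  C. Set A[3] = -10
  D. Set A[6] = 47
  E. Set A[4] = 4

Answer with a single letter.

Answer: B

Derivation:
Option A: A[0] -14->26, delta=40, new_sum=3+(40)=43
Option B: A[1] 1->-9, delta=-10, new_sum=3+(-10)=-7 <-- matches target
Option C: A[3] -14->-10, delta=4, new_sum=3+(4)=7
Option D: A[6] 18->47, delta=29, new_sum=3+(29)=32
Option E: A[4] 24->4, delta=-20, new_sum=3+(-20)=-17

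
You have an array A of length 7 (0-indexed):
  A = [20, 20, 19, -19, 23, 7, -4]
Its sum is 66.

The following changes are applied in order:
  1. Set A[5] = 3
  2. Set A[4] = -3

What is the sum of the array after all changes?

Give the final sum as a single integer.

Initial sum: 66
Change 1: A[5] 7 -> 3, delta = -4, sum = 62
Change 2: A[4] 23 -> -3, delta = -26, sum = 36

Answer: 36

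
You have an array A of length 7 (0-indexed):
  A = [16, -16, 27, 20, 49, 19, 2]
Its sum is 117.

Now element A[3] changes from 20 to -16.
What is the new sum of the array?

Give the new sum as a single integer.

Old value at index 3: 20
New value at index 3: -16
Delta = -16 - 20 = -36
New sum = old_sum + delta = 117 + (-36) = 81

Answer: 81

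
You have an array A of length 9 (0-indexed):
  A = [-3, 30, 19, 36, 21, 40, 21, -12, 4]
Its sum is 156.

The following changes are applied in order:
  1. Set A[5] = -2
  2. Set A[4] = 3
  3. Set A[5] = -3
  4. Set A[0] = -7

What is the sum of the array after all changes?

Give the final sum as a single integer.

Initial sum: 156
Change 1: A[5] 40 -> -2, delta = -42, sum = 114
Change 2: A[4] 21 -> 3, delta = -18, sum = 96
Change 3: A[5] -2 -> -3, delta = -1, sum = 95
Change 4: A[0] -3 -> -7, delta = -4, sum = 91

Answer: 91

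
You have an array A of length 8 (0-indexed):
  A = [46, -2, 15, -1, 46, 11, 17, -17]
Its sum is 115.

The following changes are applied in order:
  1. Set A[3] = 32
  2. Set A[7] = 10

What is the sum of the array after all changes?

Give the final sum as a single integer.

Initial sum: 115
Change 1: A[3] -1 -> 32, delta = 33, sum = 148
Change 2: A[7] -17 -> 10, delta = 27, sum = 175

Answer: 175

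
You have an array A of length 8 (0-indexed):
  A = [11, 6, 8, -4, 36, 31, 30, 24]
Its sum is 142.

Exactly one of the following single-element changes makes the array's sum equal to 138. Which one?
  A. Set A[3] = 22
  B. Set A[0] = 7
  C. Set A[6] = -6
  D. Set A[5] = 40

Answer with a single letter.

Answer: B

Derivation:
Option A: A[3] -4->22, delta=26, new_sum=142+(26)=168
Option B: A[0] 11->7, delta=-4, new_sum=142+(-4)=138 <-- matches target
Option C: A[6] 30->-6, delta=-36, new_sum=142+(-36)=106
Option D: A[5] 31->40, delta=9, new_sum=142+(9)=151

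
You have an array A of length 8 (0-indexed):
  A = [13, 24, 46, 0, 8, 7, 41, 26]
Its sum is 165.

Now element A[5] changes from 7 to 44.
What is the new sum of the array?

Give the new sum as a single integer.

Answer: 202

Derivation:
Old value at index 5: 7
New value at index 5: 44
Delta = 44 - 7 = 37
New sum = old_sum + delta = 165 + (37) = 202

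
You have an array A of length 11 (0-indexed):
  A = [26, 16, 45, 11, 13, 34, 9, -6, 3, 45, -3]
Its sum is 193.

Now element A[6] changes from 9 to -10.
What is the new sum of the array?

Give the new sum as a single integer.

Old value at index 6: 9
New value at index 6: -10
Delta = -10 - 9 = -19
New sum = old_sum + delta = 193 + (-19) = 174

Answer: 174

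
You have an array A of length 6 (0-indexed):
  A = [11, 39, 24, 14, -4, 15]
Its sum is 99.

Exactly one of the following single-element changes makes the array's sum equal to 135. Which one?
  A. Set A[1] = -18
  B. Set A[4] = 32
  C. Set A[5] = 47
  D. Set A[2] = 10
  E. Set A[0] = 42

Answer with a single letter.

Option A: A[1] 39->-18, delta=-57, new_sum=99+(-57)=42
Option B: A[4] -4->32, delta=36, new_sum=99+(36)=135 <-- matches target
Option C: A[5] 15->47, delta=32, new_sum=99+(32)=131
Option D: A[2] 24->10, delta=-14, new_sum=99+(-14)=85
Option E: A[0] 11->42, delta=31, new_sum=99+(31)=130

Answer: B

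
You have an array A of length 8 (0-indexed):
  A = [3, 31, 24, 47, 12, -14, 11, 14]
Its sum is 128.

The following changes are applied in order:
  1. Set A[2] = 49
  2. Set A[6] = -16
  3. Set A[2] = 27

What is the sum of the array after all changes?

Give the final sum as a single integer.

Initial sum: 128
Change 1: A[2] 24 -> 49, delta = 25, sum = 153
Change 2: A[6] 11 -> -16, delta = -27, sum = 126
Change 3: A[2] 49 -> 27, delta = -22, sum = 104

Answer: 104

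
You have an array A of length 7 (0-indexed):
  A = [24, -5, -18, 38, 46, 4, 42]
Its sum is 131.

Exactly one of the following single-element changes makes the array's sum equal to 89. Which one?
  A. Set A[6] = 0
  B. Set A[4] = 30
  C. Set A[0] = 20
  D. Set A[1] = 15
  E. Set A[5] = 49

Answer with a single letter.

Option A: A[6] 42->0, delta=-42, new_sum=131+(-42)=89 <-- matches target
Option B: A[4] 46->30, delta=-16, new_sum=131+(-16)=115
Option C: A[0] 24->20, delta=-4, new_sum=131+(-4)=127
Option D: A[1] -5->15, delta=20, new_sum=131+(20)=151
Option E: A[5] 4->49, delta=45, new_sum=131+(45)=176

Answer: A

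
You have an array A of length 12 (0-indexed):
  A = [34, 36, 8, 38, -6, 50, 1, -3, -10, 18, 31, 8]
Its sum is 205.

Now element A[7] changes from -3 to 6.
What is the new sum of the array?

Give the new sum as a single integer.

Answer: 214

Derivation:
Old value at index 7: -3
New value at index 7: 6
Delta = 6 - -3 = 9
New sum = old_sum + delta = 205 + (9) = 214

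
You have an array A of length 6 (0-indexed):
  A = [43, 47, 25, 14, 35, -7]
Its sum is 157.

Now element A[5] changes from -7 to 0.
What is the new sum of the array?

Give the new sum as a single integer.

Old value at index 5: -7
New value at index 5: 0
Delta = 0 - -7 = 7
New sum = old_sum + delta = 157 + (7) = 164

Answer: 164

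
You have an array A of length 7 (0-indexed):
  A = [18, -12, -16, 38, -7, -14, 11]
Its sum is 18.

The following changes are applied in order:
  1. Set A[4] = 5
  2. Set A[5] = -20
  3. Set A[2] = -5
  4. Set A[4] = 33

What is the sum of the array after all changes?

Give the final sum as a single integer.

Answer: 63

Derivation:
Initial sum: 18
Change 1: A[4] -7 -> 5, delta = 12, sum = 30
Change 2: A[5] -14 -> -20, delta = -6, sum = 24
Change 3: A[2] -16 -> -5, delta = 11, sum = 35
Change 4: A[4] 5 -> 33, delta = 28, sum = 63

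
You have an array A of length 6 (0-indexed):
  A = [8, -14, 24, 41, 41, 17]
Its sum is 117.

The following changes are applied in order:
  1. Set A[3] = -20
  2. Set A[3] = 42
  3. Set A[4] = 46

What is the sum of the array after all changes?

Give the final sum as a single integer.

Answer: 123

Derivation:
Initial sum: 117
Change 1: A[3] 41 -> -20, delta = -61, sum = 56
Change 2: A[3] -20 -> 42, delta = 62, sum = 118
Change 3: A[4] 41 -> 46, delta = 5, sum = 123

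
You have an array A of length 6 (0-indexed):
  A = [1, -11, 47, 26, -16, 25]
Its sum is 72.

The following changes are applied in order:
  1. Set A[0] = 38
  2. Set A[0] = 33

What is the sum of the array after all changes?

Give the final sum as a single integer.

Initial sum: 72
Change 1: A[0] 1 -> 38, delta = 37, sum = 109
Change 2: A[0] 38 -> 33, delta = -5, sum = 104

Answer: 104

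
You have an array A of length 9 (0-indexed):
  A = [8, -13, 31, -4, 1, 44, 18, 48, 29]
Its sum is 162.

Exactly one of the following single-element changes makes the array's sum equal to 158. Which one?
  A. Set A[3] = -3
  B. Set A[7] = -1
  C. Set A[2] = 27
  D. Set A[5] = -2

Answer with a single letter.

Option A: A[3] -4->-3, delta=1, new_sum=162+(1)=163
Option B: A[7] 48->-1, delta=-49, new_sum=162+(-49)=113
Option C: A[2] 31->27, delta=-4, new_sum=162+(-4)=158 <-- matches target
Option D: A[5] 44->-2, delta=-46, new_sum=162+(-46)=116

Answer: C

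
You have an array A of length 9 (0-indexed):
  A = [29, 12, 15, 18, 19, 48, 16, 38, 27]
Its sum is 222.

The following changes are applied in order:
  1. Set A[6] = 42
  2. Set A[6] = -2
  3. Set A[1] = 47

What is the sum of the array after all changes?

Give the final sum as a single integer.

Answer: 239

Derivation:
Initial sum: 222
Change 1: A[6] 16 -> 42, delta = 26, sum = 248
Change 2: A[6] 42 -> -2, delta = -44, sum = 204
Change 3: A[1] 12 -> 47, delta = 35, sum = 239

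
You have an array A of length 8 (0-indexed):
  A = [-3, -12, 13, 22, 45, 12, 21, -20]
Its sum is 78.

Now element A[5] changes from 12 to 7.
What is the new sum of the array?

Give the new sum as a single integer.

Old value at index 5: 12
New value at index 5: 7
Delta = 7 - 12 = -5
New sum = old_sum + delta = 78 + (-5) = 73

Answer: 73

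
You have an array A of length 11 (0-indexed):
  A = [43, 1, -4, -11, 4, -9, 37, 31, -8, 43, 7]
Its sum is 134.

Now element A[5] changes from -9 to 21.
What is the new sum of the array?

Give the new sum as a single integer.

Answer: 164

Derivation:
Old value at index 5: -9
New value at index 5: 21
Delta = 21 - -9 = 30
New sum = old_sum + delta = 134 + (30) = 164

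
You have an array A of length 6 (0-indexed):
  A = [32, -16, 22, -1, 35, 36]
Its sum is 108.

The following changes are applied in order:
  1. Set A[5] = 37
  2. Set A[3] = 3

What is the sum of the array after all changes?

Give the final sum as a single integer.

Initial sum: 108
Change 1: A[5] 36 -> 37, delta = 1, sum = 109
Change 2: A[3] -1 -> 3, delta = 4, sum = 113

Answer: 113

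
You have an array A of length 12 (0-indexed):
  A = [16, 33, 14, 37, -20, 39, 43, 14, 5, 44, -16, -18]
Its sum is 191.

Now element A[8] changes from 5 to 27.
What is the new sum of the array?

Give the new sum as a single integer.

Answer: 213

Derivation:
Old value at index 8: 5
New value at index 8: 27
Delta = 27 - 5 = 22
New sum = old_sum + delta = 191 + (22) = 213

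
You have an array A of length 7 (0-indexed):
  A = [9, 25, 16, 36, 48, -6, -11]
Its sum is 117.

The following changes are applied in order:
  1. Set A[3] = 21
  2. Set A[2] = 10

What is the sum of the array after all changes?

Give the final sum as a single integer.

Initial sum: 117
Change 1: A[3] 36 -> 21, delta = -15, sum = 102
Change 2: A[2] 16 -> 10, delta = -6, sum = 96

Answer: 96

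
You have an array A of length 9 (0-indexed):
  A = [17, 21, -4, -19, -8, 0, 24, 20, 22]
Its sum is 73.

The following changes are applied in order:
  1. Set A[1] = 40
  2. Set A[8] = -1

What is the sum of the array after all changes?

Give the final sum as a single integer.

Answer: 69

Derivation:
Initial sum: 73
Change 1: A[1] 21 -> 40, delta = 19, sum = 92
Change 2: A[8] 22 -> -1, delta = -23, sum = 69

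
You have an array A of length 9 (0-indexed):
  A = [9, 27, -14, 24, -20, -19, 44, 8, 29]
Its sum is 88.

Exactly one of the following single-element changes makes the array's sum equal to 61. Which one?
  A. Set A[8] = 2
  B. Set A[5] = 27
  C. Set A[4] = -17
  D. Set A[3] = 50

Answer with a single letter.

Answer: A

Derivation:
Option A: A[8] 29->2, delta=-27, new_sum=88+(-27)=61 <-- matches target
Option B: A[5] -19->27, delta=46, new_sum=88+(46)=134
Option C: A[4] -20->-17, delta=3, new_sum=88+(3)=91
Option D: A[3] 24->50, delta=26, new_sum=88+(26)=114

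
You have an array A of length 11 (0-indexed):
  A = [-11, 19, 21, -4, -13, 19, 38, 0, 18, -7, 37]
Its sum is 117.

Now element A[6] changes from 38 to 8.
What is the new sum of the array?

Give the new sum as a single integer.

Answer: 87

Derivation:
Old value at index 6: 38
New value at index 6: 8
Delta = 8 - 38 = -30
New sum = old_sum + delta = 117 + (-30) = 87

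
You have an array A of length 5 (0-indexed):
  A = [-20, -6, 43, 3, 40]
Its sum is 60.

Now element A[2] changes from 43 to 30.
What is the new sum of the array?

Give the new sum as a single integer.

Old value at index 2: 43
New value at index 2: 30
Delta = 30 - 43 = -13
New sum = old_sum + delta = 60 + (-13) = 47

Answer: 47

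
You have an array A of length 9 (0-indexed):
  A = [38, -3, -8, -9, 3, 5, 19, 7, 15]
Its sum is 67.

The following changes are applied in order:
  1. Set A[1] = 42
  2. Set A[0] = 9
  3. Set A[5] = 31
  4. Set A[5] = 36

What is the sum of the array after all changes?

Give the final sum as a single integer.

Answer: 114

Derivation:
Initial sum: 67
Change 1: A[1] -3 -> 42, delta = 45, sum = 112
Change 2: A[0] 38 -> 9, delta = -29, sum = 83
Change 3: A[5] 5 -> 31, delta = 26, sum = 109
Change 4: A[5] 31 -> 36, delta = 5, sum = 114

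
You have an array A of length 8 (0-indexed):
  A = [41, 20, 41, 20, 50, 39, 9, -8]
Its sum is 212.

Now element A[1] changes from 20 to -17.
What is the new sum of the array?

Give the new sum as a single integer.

Old value at index 1: 20
New value at index 1: -17
Delta = -17 - 20 = -37
New sum = old_sum + delta = 212 + (-37) = 175

Answer: 175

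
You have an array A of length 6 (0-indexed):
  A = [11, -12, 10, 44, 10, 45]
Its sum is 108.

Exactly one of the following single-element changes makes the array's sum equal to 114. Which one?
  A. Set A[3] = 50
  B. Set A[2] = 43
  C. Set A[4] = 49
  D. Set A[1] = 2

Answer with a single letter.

Answer: A

Derivation:
Option A: A[3] 44->50, delta=6, new_sum=108+(6)=114 <-- matches target
Option B: A[2] 10->43, delta=33, new_sum=108+(33)=141
Option C: A[4] 10->49, delta=39, new_sum=108+(39)=147
Option D: A[1] -12->2, delta=14, new_sum=108+(14)=122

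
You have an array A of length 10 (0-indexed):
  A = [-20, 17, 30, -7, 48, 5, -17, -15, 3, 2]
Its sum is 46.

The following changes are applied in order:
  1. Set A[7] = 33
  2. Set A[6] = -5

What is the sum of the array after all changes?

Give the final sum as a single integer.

Answer: 106

Derivation:
Initial sum: 46
Change 1: A[7] -15 -> 33, delta = 48, sum = 94
Change 2: A[6] -17 -> -5, delta = 12, sum = 106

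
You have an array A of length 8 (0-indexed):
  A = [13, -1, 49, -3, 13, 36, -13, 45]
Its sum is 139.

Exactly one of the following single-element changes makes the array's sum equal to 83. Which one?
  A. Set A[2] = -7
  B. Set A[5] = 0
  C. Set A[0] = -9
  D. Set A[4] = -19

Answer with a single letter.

Option A: A[2] 49->-7, delta=-56, new_sum=139+(-56)=83 <-- matches target
Option B: A[5] 36->0, delta=-36, new_sum=139+(-36)=103
Option C: A[0] 13->-9, delta=-22, new_sum=139+(-22)=117
Option D: A[4] 13->-19, delta=-32, new_sum=139+(-32)=107

Answer: A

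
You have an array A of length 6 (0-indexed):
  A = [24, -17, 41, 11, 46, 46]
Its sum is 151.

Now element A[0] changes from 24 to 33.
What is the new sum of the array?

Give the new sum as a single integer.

Old value at index 0: 24
New value at index 0: 33
Delta = 33 - 24 = 9
New sum = old_sum + delta = 151 + (9) = 160

Answer: 160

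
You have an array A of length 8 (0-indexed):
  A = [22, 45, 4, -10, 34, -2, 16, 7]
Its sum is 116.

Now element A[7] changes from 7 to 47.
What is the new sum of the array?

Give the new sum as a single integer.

Old value at index 7: 7
New value at index 7: 47
Delta = 47 - 7 = 40
New sum = old_sum + delta = 116 + (40) = 156

Answer: 156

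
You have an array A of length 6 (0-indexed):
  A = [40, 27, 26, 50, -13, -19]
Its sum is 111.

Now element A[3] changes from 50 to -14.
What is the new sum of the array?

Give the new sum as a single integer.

Old value at index 3: 50
New value at index 3: -14
Delta = -14 - 50 = -64
New sum = old_sum + delta = 111 + (-64) = 47

Answer: 47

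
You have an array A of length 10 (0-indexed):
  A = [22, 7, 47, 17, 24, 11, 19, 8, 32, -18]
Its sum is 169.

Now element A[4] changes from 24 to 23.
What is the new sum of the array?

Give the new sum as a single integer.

Old value at index 4: 24
New value at index 4: 23
Delta = 23 - 24 = -1
New sum = old_sum + delta = 169 + (-1) = 168

Answer: 168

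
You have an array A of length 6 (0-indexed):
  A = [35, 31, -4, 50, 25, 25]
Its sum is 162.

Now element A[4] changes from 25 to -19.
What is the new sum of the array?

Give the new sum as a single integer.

Answer: 118

Derivation:
Old value at index 4: 25
New value at index 4: -19
Delta = -19 - 25 = -44
New sum = old_sum + delta = 162 + (-44) = 118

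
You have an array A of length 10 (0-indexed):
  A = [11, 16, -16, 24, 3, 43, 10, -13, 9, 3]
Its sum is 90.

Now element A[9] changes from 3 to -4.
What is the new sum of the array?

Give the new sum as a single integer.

Old value at index 9: 3
New value at index 9: -4
Delta = -4 - 3 = -7
New sum = old_sum + delta = 90 + (-7) = 83

Answer: 83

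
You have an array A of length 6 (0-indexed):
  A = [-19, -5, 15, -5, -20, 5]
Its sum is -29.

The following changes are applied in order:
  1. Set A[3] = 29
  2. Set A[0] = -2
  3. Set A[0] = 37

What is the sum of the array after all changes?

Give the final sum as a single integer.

Answer: 61

Derivation:
Initial sum: -29
Change 1: A[3] -5 -> 29, delta = 34, sum = 5
Change 2: A[0] -19 -> -2, delta = 17, sum = 22
Change 3: A[0] -2 -> 37, delta = 39, sum = 61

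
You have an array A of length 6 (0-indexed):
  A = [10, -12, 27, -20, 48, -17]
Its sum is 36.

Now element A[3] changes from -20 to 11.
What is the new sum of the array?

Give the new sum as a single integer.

Answer: 67

Derivation:
Old value at index 3: -20
New value at index 3: 11
Delta = 11 - -20 = 31
New sum = old_sum + delta = 36 + (31) = 67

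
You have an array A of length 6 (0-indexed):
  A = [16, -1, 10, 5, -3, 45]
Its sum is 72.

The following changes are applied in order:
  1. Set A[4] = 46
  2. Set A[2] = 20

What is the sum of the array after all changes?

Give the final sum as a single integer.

Answer: 131

Derivation:
Initial sum: 72
Change 1: A[4] -3 -> 46, delta = 49, sum = 121
Change 2: A[2] 10 -> 20, delta = 10, sum = 131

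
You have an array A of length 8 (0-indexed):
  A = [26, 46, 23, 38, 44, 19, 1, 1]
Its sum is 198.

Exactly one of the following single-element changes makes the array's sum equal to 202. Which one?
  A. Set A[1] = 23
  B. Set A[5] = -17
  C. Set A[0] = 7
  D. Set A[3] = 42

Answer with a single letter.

Answer: D

Derivation:
Option A: A[1] 46->23, delta=-23, new_sum=198+(-23)=175
Option B: A[5] 19->-17, delta=-36, new_sum=198+(-36)=162
Option C: A[0] 26->7, delta=-19, new_sum=198+(-19)=179
Option D: A[3] 38->42, delta=4, new_sum=198+(4)=202 <-- matches target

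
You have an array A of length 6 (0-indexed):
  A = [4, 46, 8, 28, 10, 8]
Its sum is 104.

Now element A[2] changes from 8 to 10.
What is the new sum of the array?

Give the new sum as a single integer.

Answer: 106

Derivation:
Old value at index 2: 8
New value at index 2: 10
Delta = 10 - 8 = 2
New sum = old_sum + delta = 104 + (2) = 106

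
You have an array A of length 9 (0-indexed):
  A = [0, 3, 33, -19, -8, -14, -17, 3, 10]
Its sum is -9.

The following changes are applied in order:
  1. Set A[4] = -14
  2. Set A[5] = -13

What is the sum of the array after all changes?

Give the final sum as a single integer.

Initial sum: -9
Change 1: A[4] -8 -> -14, delta = -6, sum = -15
Change 2: A[5] -14 -> -13, delta = 1, sum = -14

Answer: -14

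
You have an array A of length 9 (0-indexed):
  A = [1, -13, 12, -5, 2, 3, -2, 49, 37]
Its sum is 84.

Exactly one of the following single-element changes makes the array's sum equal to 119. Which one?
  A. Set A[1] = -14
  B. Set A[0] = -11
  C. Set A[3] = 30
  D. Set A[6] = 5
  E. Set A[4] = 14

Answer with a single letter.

Option A: A[1] -13->-14, delta=-1, new_sum=84+(-1)=83
Option B: A[0] 1->-11, delta=-12, new_sum=84+(-12)=72
Option C: A[3] -5->30, delta=35, new_sum=84+(35)=119 <-- matches target
Option D: A[6] -2->5, delta=7, new_sum=84+(7)=91
Option E: A[4] 2->14, delta=12, new_sum=84+(12)=96

Answer: C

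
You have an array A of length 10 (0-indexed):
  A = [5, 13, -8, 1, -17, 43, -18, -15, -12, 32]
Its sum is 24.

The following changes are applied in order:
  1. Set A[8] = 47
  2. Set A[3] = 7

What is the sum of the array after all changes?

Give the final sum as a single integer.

Answer: 89

Derivation:
Initial sum: 24
Change 1: A[8] -12 -> 47, delta = 59, sum = 83
Change 2: A[3] 1 -> 7, delta = 6, sum = 89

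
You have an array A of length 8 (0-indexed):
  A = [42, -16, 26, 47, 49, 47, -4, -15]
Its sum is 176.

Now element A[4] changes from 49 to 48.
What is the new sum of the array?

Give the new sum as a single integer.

Old value at index 4: 49
New value at index 4: 48
Delta = 48 - 49 = -1
New sum = old_sum + delta = 176 + (-1) = 175

Answer: 175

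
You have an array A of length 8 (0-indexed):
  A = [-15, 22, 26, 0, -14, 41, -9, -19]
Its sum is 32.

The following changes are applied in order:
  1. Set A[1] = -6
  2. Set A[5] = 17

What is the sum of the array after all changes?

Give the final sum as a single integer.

Answer: -20

Derivation:
Initial sum: 32
Change 1: A[1] 22 -> -6, delta = -28, sum = 4
Change 2: A[5] 41 -> 17, delta = -24, sum = -20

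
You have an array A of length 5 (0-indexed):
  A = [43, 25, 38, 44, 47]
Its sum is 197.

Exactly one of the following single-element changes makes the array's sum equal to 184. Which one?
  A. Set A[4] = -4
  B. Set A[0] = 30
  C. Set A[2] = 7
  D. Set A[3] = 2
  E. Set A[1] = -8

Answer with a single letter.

Answer: B

Derivation:
Option A: A[4] 47->-4, delta=-51, new_sum=197+(-51)=146
Option B: A[0] 43->30, delta=-13, new_sum=197+(-13)=184 <-- matches target
Option C: A[2] 38->7, delta=-31, new_sum=197+(-31)=166
Option D: A[3] 44->2, delta=-42, new_sum=197+(-42)=155
Option E: A[1] 25->-8, delta=-33, new_sum=197+(-33)=164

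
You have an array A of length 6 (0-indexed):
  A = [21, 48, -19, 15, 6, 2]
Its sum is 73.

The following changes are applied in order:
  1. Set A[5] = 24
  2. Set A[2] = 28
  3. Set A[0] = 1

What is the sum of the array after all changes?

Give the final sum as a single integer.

Answer: 122

Derivation:
Initial sum: 73
Change 1: A[5] 2 -> 24, delta = 22, sum = 95
Change 2: A[2] -19 -> 28, delta = 47, sum = 142
Change 3: A[0] 21 -> 1, delta = -20, sum = 122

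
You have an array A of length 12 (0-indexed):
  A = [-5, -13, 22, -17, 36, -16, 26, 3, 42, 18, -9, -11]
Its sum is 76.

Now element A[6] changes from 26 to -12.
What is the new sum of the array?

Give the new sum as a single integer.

Answer: 38

Derivation:
Old value at index 6: 26
New value at index 6: -12
Delta = -12 - 26 = -38
New sum = old_sum + delta = 76 + (-38) = 38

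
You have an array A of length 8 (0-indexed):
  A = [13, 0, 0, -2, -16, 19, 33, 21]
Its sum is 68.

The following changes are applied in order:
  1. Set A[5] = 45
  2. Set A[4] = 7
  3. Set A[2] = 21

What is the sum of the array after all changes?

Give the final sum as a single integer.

Initial sum: 68
Change 1: A[5] 19 -> 45, delta = 26, sum = 94
Change 2: A[4] -16 -> 7, delta = 23, sum = 117
Change 3: A[2] 0 -> 21, delta = 21, sum = 138

Answer: 138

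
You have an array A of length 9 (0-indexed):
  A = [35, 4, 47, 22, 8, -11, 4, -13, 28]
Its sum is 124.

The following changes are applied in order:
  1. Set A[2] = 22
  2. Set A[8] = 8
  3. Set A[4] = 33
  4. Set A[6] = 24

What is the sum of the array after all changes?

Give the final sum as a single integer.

Initial sum: 124
Change 1: A[2] 47 -> 22, delta = -25, sum = 99
Change 2: A[8] 28 -> 8, delta = -20, sum = 79
Change 3: A[4] 8 -> 33, delta = 25, sum = 104
Change 4: A[6] 4 -> 24, delta = 20, sum = 124

Answer: 124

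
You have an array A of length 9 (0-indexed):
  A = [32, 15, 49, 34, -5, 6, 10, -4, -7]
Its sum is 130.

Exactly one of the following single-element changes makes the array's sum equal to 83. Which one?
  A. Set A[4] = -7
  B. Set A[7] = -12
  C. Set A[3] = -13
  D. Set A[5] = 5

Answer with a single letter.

Option A: A[4] -5->-7, delta=-2, new_sum=130+(-2)=128
Option B: A[7] -4->-12, delta=-8, new_sum=130+(-8)=122
Option C: A[3] 34->-13, delta=-47, new_sum=130+(-47)=83 <-- matches target
Option D: A[5] 6->5, delta=-1, new_sum=130+(-1)=129

Answer: C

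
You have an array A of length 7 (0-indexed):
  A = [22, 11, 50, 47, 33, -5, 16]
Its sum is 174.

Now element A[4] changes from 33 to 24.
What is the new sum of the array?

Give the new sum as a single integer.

Answer: 165

Derivation:
Old value at index 4: 33
New value at index 4: 24
Delta = 24 - 33 = -9
New sum = old_sum + delta = 174 + (-9) = 165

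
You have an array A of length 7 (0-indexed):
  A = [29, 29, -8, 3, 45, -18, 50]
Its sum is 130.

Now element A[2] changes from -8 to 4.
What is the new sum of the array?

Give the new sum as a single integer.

Answer: 142

Derivation:
Old value at index 2: -8
New value at index 2: 4
Delta = 4 - -8 = 12
New sum = old_sum + delta = 130 + (12) = 142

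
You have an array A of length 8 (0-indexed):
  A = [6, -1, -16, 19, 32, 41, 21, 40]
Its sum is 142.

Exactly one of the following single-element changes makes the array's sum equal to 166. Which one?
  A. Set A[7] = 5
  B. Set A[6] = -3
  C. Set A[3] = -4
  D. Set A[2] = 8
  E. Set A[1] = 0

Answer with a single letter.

Option A: A[7] 40->5, delta=-35, new_sum=142+(-35)=107
Option B: A[6] 21->-3, delta=-24, new_sum=142+(-24)=118
Option C: A[3] 19->-4, delta=-23, new_sum=142+(-23)=119
Option D: A[2] -16->8, delta=24, new_sum=142+(24)=166 <-- matches target
Option E: A[1] -1->0, delta=1, new_sum=142+(1)=143

Answer: D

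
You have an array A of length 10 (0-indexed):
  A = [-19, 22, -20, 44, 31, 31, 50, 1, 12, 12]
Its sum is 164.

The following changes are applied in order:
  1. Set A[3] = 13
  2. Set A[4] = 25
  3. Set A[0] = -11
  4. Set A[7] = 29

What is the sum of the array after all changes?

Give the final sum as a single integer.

Initial sum: 164
Change 1: A[3] 44 -> 13, delta = -31, sum = 133
Change 2: A[4] 31 -> 25, delta = -6, sum = 127
Change 3: A[0] -19 -> -11, delta = 8, sum = 135
Change 4: A[7] 1 -> 29, delta = 28, sum = 163

Answer: 163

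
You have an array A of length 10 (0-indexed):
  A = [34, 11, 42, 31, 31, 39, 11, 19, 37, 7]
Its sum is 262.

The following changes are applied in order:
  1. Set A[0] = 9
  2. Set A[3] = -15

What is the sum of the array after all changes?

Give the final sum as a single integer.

Initial sum: 262
Change 1: A[0] 34 -> 9, delta = -25, sum = 237
Change 2: A[3] 31 -> -15, delta = -46, sum = 191

Answer: 191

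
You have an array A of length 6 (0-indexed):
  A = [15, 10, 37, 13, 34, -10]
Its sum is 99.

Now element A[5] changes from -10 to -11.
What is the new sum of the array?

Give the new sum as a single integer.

Old value at index 5: -10
New value at index 5: -11
Delta = -11 - -10 = -1
New sum = old_sum + delta = 99 + (-1) = 98

Answer: 98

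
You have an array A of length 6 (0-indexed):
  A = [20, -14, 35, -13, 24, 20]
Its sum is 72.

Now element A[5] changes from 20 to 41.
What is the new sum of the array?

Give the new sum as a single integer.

Answer: 93

Derivation:
Old value at index 5: 20
New value at index 5: 41
Delta = 41 - 20 = 21
New sum = old_sum + delta = 72 + (21) = 93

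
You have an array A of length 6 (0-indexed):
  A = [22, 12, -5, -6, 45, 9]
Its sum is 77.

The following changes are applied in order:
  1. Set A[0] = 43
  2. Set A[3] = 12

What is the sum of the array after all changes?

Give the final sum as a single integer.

Answer: 116

Derivation:
Initial sum: 77
Change 1: A[0] 22 -> 43, delta = 21, sum = 98
Change 2: A[3] -6 -> 12, delta = 18, sum = 116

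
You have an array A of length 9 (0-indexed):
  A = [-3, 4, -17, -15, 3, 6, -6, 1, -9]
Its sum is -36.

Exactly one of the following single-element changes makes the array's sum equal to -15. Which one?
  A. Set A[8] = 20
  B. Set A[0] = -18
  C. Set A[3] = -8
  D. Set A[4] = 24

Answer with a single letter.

Answer: D

Derivation:
Option A: A[8] -9->20, delta=29, new_sum=-36+(29)=-7
Option B: A[0] -3->-18, delta=-15, new_sum=-36+(-15)=-51
Option C: A[3] -15->-8, delta=7, new_sum=-36+(7)=-29
Option D: A[4] 3->24, delta=21, new_sum=-36+(21)=-15 <-- matches target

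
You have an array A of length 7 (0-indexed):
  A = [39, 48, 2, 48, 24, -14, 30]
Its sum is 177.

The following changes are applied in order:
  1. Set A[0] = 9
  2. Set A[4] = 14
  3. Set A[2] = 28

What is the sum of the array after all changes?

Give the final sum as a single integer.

Answer: 163

Derivation:
Initial sum: 177
Change 1: A[0] 39 -> 9, delta = -30, sum = 147
Change 2: A[4] 24 -> 14, delta = -10, sum = 137
Change 3: A[2] 2 -> 28, delta = 26, sum = 163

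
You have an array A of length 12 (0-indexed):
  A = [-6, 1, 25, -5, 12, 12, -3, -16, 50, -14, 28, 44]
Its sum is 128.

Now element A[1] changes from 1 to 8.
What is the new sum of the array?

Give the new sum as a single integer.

Answer: 135

Derivation:
Old value at index 1: 1
New value at index 1: 8
Delta = 8 - 1 = 7
New sum = old_sum + delta = 128 + (7) = 135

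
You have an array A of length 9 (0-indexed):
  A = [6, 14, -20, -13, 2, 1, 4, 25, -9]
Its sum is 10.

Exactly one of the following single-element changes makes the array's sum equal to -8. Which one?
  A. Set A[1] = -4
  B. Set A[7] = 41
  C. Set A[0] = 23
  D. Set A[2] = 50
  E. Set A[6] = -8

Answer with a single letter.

Option A: A[1] 14->-4, delta=-18, new_sum=10+(-18)=-8 <-- matches target
Option B: A[7] 25->41, delta=16, new_sum=10+(16)=26
Option C: A[0] 6->23, delta=17, new_sum=10+(17)=27
Option D: A[2] -20->50, delta=70, new_sum=10+(70)=80
Option E: A[6] 4->-8, delta=-12, new_sum=10+(-12)=-2

Answer: A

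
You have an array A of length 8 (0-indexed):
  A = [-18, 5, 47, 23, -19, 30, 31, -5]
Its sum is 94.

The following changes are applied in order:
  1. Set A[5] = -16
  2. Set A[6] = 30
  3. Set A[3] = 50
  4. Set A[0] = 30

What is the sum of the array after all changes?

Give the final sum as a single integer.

Answer: 122

Derivation:
Initial sum: 94
Change 1: A[5] 30 -> -16, delta = -46, sum = 48
Change 2: A[6] 31 -> 30, delta = -1, sum = 47
Change 3: A[3] 23 -> 50, delta = 27, sum = 74
Change 4: A[0] -18 -> 30, delta = 48, sum = 122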